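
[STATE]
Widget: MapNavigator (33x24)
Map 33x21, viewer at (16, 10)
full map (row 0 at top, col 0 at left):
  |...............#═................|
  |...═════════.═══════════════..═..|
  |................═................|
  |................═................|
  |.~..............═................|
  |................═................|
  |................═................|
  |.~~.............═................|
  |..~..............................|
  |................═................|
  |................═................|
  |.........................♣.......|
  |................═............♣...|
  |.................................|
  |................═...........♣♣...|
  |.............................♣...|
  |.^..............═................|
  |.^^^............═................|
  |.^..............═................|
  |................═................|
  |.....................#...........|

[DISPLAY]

                                 
                                 
...............#═................
...═════════.═══════════════..═..
................═................
................═................
.~..............═................
................═................
................═................
.~~.............═................
..~..............................
................═................
................@................
.........................♣.......
................═............♣...
.................................
................═...........♣♣...
.............................♣...
.^..............═................
.^^^............═................
.^..............═................
................═................
.....................#...........
                                 


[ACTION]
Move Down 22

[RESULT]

..~..............................
................═................
................═................
.........................♣.......
................═............♣...
.................................
................═...........♣♣...
.............................♣...
.^..............═................
.^^^............═................
.^..............═................
................═................
................@....#...........
                                 
                                 
                                 
                                 
                                 
                                 
                                 
                                 
                                 
                                 
                                 


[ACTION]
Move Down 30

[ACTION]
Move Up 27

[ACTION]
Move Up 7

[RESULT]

                                 
                                 
                                 
                                 
                                 
                                 
                                 
                                 
                                 
                                 
                                 
                                 
...............#@................
...═════════.═══════════════..═..
................═................
................═................
.~..............═................
................═................
................═................
.~~.............═................
..~..............................
................═................
................═................
.........................♣.......


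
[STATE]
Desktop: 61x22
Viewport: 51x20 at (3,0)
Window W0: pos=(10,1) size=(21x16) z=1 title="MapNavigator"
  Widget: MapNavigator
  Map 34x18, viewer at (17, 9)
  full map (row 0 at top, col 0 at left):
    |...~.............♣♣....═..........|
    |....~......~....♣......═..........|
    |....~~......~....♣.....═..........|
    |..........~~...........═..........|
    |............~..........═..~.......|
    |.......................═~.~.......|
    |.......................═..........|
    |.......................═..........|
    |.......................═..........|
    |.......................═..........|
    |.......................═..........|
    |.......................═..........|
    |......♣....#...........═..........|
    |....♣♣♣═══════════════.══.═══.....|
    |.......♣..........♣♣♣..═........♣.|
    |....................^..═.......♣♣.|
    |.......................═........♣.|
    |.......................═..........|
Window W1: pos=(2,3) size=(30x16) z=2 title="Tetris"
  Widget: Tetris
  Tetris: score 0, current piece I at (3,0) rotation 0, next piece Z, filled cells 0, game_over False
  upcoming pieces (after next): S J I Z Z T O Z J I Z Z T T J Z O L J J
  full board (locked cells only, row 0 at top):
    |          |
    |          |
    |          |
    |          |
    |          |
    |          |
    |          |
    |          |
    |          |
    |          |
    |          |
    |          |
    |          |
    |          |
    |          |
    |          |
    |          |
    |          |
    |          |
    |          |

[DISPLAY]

                                                   
       ┏━━━━━━━━━━━━━━━━━━━┓                       
       ┃ MapNavigator      ┃                       
━━━━━━━━━━━━━━━━━━━━━━━━━━━━┓                      
 Tetris                     ┃                      
────────────────────────────┨                      
          │Next:            ┃                      
          │▓▓               ┃                      
          │ ▓▓              ┃                      
          │                 ┃                      
          │                 ┃                      
          │                 ┃                      
          │Score:           ┃                      
          │0                ┃                      
          │                 ┃                      
          │                 ┃                      
          │                 ┃                      
          │                 ┃                      
━━━━━━━━━━━━━━━━━━━━━━━━━━━━┛                      
                                                   


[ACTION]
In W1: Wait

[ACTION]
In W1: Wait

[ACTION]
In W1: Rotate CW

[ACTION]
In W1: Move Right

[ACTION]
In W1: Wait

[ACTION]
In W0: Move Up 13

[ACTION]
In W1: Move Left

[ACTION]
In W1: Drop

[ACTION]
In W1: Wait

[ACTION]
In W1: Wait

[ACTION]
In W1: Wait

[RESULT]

                                                   
       ┏━━━━━━━━━━━━━━━━━━━┓                       
       ┃ MapNavigator      ┃                       
━━━━━━━━━━━━━━━━━━━━━━━━━━━━┓                      
 Tetris                     ┃                      
────────────────────────────┨                      
   █      │Next:            ┃                      
   █      │▓▓               ┃                      
   █      │ ▓▓              ┃                      
          │                 ┃                      
          │                 ┃                      
          │                 ┃                      
          │Score:           ┃                      
          │0                ┃                      
          │                 ┃                      
          │                 ┃                      
          │                 ┃                      
          │                 ┃                      
━━━━━━━━━━━━━━━━━━━━━━━━━━━━┛                      
                                                   


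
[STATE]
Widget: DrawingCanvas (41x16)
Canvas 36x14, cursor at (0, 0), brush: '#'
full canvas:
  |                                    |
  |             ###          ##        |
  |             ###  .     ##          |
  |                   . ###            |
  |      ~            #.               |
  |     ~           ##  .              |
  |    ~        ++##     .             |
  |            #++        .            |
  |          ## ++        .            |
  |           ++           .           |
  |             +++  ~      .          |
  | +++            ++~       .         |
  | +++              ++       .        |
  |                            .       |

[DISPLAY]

+                                        
             ###          ##             
             ###  .     ##               
                   . ###                 
      ~            #.                    
     ~           ##  .                   
    ~        ++##     .                  
            #++        .                 
          ## ++        .                 
           ++           .                
             +++  ~      .               
 +++            ++~       .              
 +++              ++       .             
                            .            
                                         
                                         


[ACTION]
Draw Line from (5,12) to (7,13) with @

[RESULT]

+                                        
             ###          ##             
             ###  .     ##               
                   . ###                 
      ~            #.                    
     ~      @    ##  .                   
    ~       @++##     .                  
            #@+        .                 
          ## ++        .                 
           ++           .                
             +++  ~      .               
 +++            ++~       .              
 +++              ++       .             
                            .            
                                         
                                         


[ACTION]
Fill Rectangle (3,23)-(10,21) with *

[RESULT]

+                                        
             ###          ##             
             ###  .     ##               
                   . ***                 
      ~            #.***                 
     ~      @    ##  ***                 
    ~       @++##    ***                 
            #@+      ***                 
          ## ++      ***                 
           ++        ***.                
             +++  ~  *** .               
 +++            ++~       .              
 +++              ++       .             
                            .            
                                         
                                         


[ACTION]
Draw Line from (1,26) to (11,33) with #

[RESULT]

+                                        
             ###          ##             
             ###  .     ## #             
                   . ***   #             
      ~            #.***    #            
     ~      @    ##  ***     #           
    ~       @++##    ***     #           
            #@+      ***      #          
          ## ++      ***       #         
           ++        ***.       #        
             +++  ~  *** .      #        
 +++            ++~       .      #       
 +++              ++       .             
                            .            
                                         
                                         


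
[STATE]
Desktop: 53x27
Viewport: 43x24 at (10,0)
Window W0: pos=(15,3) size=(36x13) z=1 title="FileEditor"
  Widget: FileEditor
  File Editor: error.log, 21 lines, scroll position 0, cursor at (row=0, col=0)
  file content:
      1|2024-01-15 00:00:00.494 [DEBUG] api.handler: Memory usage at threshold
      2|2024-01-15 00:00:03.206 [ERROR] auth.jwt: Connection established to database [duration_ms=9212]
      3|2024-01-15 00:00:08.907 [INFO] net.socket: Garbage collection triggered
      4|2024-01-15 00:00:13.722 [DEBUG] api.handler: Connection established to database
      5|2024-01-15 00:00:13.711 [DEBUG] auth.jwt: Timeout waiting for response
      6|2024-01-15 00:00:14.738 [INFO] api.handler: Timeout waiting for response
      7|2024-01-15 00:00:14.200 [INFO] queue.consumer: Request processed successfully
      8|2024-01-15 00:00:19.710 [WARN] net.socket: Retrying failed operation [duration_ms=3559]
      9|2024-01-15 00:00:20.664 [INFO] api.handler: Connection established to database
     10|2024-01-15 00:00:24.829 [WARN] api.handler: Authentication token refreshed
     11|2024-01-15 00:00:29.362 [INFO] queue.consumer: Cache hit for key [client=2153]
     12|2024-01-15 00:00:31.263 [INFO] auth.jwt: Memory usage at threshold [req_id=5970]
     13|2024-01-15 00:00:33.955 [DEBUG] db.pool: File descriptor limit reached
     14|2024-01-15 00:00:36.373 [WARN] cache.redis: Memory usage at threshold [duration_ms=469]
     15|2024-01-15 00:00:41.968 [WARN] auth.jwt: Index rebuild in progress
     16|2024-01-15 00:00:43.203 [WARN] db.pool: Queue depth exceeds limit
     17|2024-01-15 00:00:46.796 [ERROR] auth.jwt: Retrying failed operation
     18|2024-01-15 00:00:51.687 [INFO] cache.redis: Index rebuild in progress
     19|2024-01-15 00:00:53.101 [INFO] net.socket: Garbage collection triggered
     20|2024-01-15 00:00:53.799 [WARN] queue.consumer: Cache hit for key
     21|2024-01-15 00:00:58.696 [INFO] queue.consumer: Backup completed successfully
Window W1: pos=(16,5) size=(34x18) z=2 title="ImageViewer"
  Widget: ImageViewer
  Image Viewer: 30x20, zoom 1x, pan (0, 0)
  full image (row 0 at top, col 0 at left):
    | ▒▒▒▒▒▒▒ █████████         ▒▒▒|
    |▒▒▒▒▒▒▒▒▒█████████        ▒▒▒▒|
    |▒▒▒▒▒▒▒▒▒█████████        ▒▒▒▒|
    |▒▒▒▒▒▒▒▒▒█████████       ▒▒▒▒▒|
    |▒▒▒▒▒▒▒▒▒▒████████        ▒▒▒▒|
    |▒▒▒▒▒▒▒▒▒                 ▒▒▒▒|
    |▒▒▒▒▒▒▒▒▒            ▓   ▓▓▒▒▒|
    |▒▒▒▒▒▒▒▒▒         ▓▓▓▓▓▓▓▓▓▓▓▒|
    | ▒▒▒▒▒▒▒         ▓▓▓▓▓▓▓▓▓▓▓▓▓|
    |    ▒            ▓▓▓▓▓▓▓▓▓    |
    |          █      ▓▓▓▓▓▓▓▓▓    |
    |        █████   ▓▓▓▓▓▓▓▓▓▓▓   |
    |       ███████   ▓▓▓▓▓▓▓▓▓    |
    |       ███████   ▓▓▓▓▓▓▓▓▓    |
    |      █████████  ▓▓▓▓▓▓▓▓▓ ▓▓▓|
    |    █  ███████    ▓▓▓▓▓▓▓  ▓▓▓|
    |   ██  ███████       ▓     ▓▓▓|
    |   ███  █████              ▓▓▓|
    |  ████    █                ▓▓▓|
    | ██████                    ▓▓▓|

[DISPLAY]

                                           
                                           
                                           
     ┏━━━━━━━━━━━━━━━━━━━━━━━━━━━━━━━━━━┓  
     ┃ FileEditor                       ┃  
     ┠┏━━━━━━━━━━━━━━━━━━━━━━━━━━━━━━━━┓┨  
     ┃┃ ImageViewer                    ┃┃  
     ┃┠────────────────────────────────┨┃  
     ┃┃ ▒▒▒▒▒▒▒ █████████         ▒▒▒  ┃┃  
     ┃┃▒▒▒▒▒▒▒▒▒█████████        ▒▒▒▒  ┃┃  
     ┃┃▒▒▒▒▒▒▒▒▒█████████        ▒▒▒▒  ┃┃  
     ┃┃▒▒▒▒▒▒▒▒▒█████████       ▒▒▒▒▒  ┃┃  
     ┃┃▒▒▒▒▒▒▒▒▒▒████████        ▒▒▒▒  ┃┃  
     ┃┃▒▒▒▒▒▒▒▒▒                 ▒▒▒▒  ┃┃  
     ┃┃▒▒▒▒▒▒▒▒▒            ▓   ▓▓▒▒▒  ┃┃  
     ┗┃▒▒▒▒▒▒▒▒▒         ▓▓▓▓▓▓▓▓▓▓▓▒  ┃┛  
      ┃ ▒▒▒▒▒▒▒         ▓▓▓▓▓▓▓▓▓▓▓▓▓  ┃   
      ┃    ▒            ▓▓▓▓▓▓▓▓▓      ┃   
      ┃          █      ▓▓▓▓▓▓▓▓▓      ┃   
      ┃        █████   ▓▓▓▓▓▓▓▓▓▓▓     ┃   
      ┃       ███████   ▓▓▓▓▓▓▓▓▓      ┃   
      ┃       ███████   ▓▓▓▓▓▓▓▓▓      ┃   
      ┗━━━━━━━━━━━━━━━━━━━━━━━━━━━━━━━━┛   
                                           


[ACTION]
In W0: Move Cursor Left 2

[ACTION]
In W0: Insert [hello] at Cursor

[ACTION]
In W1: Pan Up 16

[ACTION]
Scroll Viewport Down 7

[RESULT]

     ┏━━━━━━━━━━━━━━━━━━━━━━━━━━━━━━━━━━┓  
     ┃ FileEditor                       ┃  
     ┠┏━━━━━━━━━━━━━━━━━━━━━━━━━━━━━━━━┓┨  
     ┃┃ ImageViewer                    ┃┃  
     ┃┠────────────────────────────────┨┃  
     ┃┃ ▒▒▒▒▒▒▒ █████████         ▒▒▒  ┃┃  
     ┃┃▒▒▒▒▒▒▒▒▒█████████        ▒▒▒▒  ┃┃  
     ┃┃▒▒▒▒▒▒▒▒▒█████████        ▒▒▒▒  ┃┃  
     ┃┃▒▒▒▒▒▒▒▒▒█████████       ▒▒▒▒▒  ┃┃  
     ┃┃▒▒▒▒▒▒▒▒▒▒████████        ▒▒▒▒  ┃┃  
     ┃┃▒▒▒▒▒▒▒▒▒                 ▒▒▒▒  ┃┃  
     ┃┃▒▒▒▒▒▒▒▒▒            ▓   ▓▓▒▒▒  ┃┃  
     ┗┃▒▒▒▒▒▒▒▒▒         ▓▓▓▓▓▓▓▓▓▓▓▒  ┃┛  
      ┃ ▒▒▒▒▒▒▒         ▓▓▓▓▓▓▓▓▓▓▓▓▓  ┃   
      ┃    ▒            ▓▓▓▓▓▓▓▓▓      ┃   
      ┃          █      ▓▓▓▓▓▓▓▓▓      ┃   
      ┃        █████   ▓▓▓▓▓▓▓▓▓▓▓     ┃   
      ┃       ███████   ▓▓▓▓▓▓▓▓▓      ┃   
      ┃       ███████   ▓▓▓▓▓▓▓▓▓      ┃   
      ┗━━━━━━━━━━━━━━━━━━━━━━━━━━━━━━━━┛   
                                           
                                           
                                           
                                           


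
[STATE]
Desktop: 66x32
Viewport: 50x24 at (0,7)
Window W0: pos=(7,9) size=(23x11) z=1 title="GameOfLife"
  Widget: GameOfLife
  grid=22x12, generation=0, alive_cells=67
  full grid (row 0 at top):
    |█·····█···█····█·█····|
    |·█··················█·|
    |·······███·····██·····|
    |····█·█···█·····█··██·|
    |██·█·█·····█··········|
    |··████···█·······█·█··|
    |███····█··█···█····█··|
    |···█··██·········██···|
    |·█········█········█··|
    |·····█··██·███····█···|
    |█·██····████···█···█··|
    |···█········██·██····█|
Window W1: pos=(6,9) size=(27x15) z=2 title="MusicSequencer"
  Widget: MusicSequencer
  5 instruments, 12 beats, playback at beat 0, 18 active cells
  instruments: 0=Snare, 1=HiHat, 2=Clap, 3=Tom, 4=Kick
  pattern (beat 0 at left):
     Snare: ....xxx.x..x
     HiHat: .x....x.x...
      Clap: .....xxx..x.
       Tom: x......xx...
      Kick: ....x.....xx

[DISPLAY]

                                                  
                                                  
      ┏━━━━━━━━━━━━━━━━━━━━━━━━━┓                 
      ┃ MusicSequencer          ┃                 
      ┠─────────────────────────┨                 
      ┃      ▼12345678901       ┃                 
      ┃ Snare····███·█··█       ┃                 
      ┃ HiHat·█····█·█···       ┃                 
      ┃  Clap·····███··█·       ┃                 
      ┃   Tom█······██···       ┃                 
      ┃  Kick····█·····██       ┃                 
      ┃                         ┃                 
      ┃                         ┃                 
      ┃                         ┃                 
      ┃                         ┃                 
      ┃                         ┃                 
      ┗━━━━━━━━━━━━━━━━━━━━━━━━━┛                 
                                                  
                                                  
                                                  
                                                  
                                                  
                                                  
                                                  


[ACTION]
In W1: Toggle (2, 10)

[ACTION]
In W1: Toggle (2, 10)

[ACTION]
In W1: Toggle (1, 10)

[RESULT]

                                                  
                                                  
      ┏━━━━━━━━━━━━━━━━━━━━━━━━━┓                 
      ┃ MusicSequencer          ┃                 
      ┠─────────────────────────┨                 
      ┃      ▼12345678901       ┃                 
      ┃ Snare····███·█··█       ┃                 
      ┃ HiHat·█····█·█·█·       ┃                 
      ┃  Clap·····███··█·       ┃                 
      ┃   Tom█······██···       ┃                 
      ┃  Kick····█·····██       ┃                 
      ┃                         ┃                 
      ┃                         ┃                 
      ┃                         ┃                 
      ┃                         ┃                 
      ┃                         ┃                 
      ┗━━━━━━━━━━━━━━━━━━━━━━━━━┛                 
                                                  
                                                  
                                                  
                                                  
                                                  
                                                  
                                                  


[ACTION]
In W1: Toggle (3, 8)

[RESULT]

                                                  
                                                  
      ┏━━━━━━━━━━━━━━━━━━━━━━━━━┓                 
      ┃ MusicSequencer          ┃                 
      ┠─────────────────────────┨                 
      ┃      ▼12345678901       ┃                 
      ┃ Snare····███·█··█       ┃                 
      ┃ HiHat·█····█·█·█·       ┃                 
      ┃  Clap·····███··█·       ┃                 
      ┃   Tom█······█····       ┃                 
      ┃  Kick····█·····██       ┃                 
      ┃                         ┃                 
      ┃                         ┃                 
      ┃                         ┃                 
      ┃                         ┃                 
      ┃                         ┃                 
      ┗━━━━━━━━━━━━━━━━━━━━━━━━━┛                 
                                                  
                                                  
                                                  
                                                  
                                                  
                                                  
                                                  


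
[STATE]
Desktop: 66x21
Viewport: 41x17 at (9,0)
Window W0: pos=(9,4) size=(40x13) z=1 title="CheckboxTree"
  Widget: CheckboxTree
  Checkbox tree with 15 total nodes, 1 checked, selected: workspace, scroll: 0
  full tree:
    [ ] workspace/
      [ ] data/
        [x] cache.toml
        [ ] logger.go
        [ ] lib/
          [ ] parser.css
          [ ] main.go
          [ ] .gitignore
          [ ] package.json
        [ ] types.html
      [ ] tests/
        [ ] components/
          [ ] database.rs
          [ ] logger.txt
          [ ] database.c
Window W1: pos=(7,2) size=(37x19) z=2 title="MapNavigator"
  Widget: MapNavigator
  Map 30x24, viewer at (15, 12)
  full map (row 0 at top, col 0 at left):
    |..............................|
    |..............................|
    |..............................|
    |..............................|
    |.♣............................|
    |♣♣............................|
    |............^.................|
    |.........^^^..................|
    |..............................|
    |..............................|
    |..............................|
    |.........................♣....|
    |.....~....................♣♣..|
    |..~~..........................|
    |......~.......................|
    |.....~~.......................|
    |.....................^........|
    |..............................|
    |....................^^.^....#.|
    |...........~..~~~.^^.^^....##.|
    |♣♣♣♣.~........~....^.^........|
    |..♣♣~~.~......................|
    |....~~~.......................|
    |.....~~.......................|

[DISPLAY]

                                         
                                         
━━━━━━━━━━━━━━━━━━━━━━━━━━━━━━━━━━┓      
MapNavigator                      ┃      
──────────────────────────────────┨━━━━┓ 
 ♣♣............................   ┃    ┃ 
 ............^.................   ┃────┨ 
 .........^^^..................   ┃    ┃ 
 ..............................   ┃    ┃ 
 ..............................   ┃    ┃ 
 ..............................   ┃    ┃ 
 .........................♣....   ┃    ┃ 
 .....~.........@..........♣♣..   ┃    ┃ 
 ..~~..........................   ┃    ┃ 
 ......~.......................   ┃    ┃ 
 .....~~.......................   ┃    ┃ 
 .....................^........   ┃━━━━┛ 


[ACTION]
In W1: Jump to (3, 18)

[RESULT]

                                         
                                         
━━━━━━━━━━━━━━━━━━━━━━━━━━━━━━━━━━┓      
MapNavigator                      ┃      
──────────────────────────────────┨━━━━┓ 
             .....................┃    ┃ 
             .....~...............┃────┨ 
             ..~~.................┃    ┃ 
             ......~..............┃    ┃ 
             .....~~..............┃    ┃ 
             .....................┃    ┃ 
             .....................┃    ┃ 
             ...@................^┃    ┃ 
             ...........~..~~~.^^.┃    ┃ 
             ♣♣♣♣.~........~....^.┃    ┃ 
             ..♣♣~~.~.............┃    ┃ 
             ....~~~..............┃━━━━┛ 


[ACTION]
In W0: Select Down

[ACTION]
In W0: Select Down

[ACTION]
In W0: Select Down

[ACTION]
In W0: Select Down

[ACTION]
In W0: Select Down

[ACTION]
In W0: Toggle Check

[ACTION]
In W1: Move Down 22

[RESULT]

                                         
                                         
━━━━━━━━━━━━━━━━━━━━━━━━━━━━━━━━━━┓      
MapNavigator                      ┃      
──────────────────────────────────┨━━━━┓ 
             .....................┃    ┃ 
             .....................┃────┨ 
             ....................^┃    ┃ 
             ...........~..~~~.^^.┃    ┃ 
             ♣♣♣♣.~........~....^.┃    ┃ 
             ..♣♣~~.~.............┃    ┃ 
             ....~~~..............┃    ┃ 
             ...@.~~..............┃    ┃ 
                                  ┃    ┃ 
                                  ┃    ┃ 
                                  ┃    ┃ 
                                  ┃━━━━┛ 


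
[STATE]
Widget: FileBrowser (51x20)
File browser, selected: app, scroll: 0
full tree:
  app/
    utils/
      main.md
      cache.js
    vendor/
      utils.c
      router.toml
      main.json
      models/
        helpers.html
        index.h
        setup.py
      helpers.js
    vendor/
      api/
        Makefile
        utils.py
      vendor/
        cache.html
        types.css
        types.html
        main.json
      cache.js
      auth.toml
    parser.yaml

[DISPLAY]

> [-] app/                                         
    [+] utils/                                     
    [+] vendor/                                    
    [+] vendor/                                    
    parser.yaml                                    
                                                   
                                                   
                                                   
                                                   
                                                   
                                                   
                                                   
                                                   
                                                   
                                                   
                                                   
                                                   
                                                   
                                                   
                                                   


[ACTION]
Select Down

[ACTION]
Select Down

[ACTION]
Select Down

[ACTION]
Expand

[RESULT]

  [-] app/                                         
    [+] utils/                                     
    [-] vendor/                                    
    > utils.c                                      
      router.toml                                  
      main.json                                    
      [+] models/                                  
      helpers.js                                   
    [-] vendor/                                    
      [+] api/                                     
      [+] vendor/                                  
      cache.js                                     
      auth.toml                                    
    parser.yaml                                    
                                                   
                                                   
                                                   
                                                   
                                                   
                                                   


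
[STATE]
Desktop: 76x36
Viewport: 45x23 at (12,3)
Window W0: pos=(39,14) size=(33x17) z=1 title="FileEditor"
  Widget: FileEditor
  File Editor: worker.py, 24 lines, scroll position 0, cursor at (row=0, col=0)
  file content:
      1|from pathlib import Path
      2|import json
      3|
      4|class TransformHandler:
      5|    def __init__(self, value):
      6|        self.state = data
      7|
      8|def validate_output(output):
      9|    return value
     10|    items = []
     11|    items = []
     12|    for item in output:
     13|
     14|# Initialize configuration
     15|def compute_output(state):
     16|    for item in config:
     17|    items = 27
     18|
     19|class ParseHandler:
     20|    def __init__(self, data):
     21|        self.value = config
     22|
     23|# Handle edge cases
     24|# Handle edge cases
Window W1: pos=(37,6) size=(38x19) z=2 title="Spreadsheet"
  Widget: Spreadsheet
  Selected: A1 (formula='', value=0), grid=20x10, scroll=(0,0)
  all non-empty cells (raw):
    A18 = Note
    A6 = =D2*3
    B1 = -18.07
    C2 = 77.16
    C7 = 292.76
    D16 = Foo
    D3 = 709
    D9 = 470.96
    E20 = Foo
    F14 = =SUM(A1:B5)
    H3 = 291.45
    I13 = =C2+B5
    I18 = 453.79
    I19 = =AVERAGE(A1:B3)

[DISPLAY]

                                             
                                             
                                             
                         ┏━━━━━━━━━━━━━━━━━━━
                         ┃ Spreadsheet       
                         ┠───────────────────
                         ┃A1:                
                         ┃       A       B   
                         ┃-------------------
                         ┃  1      [0]  -18.0
                         ┃  2        0       
                         ┃  3        0       
                         ┃  4        0       
                         ┃  5        0       
                         ┃  6        0       
                         ┃  7        0       
                         ┃  8        0       
                         ┃  9        0       
                         ┃ 10        0       
                         ┃ 11        0       
                         ┃ 12        0       
                         ┗━━━━━━━━━━━━━━━━━━━
                           ┃    return value 


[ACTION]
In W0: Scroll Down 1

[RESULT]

                                             
                                             
                                             
                         ┏━━━━━━━━━━━━━━━━━━━
                         ┃ Spreadsheet       
                         ┠───────────────────
                         ┃A1:                
                         ┃       A       B   
                         ┃-------------------
                         ┃  1      [0]  -18.0
                         ┃  2        0       
                         ┃  3        0       
                         ┃  4        0       
                         ┃  5        0       
                         ┃  6        0       
                         ┃  7        0       
                         ┃  8        0       
                         ┃  9        0       
                         ┃ 10        0       
                         ┃ 11        0       
                         ┃ 12        0       
                         ┗━━━━━━━━━━━━━━━━━━━
                           ┃    items = []   


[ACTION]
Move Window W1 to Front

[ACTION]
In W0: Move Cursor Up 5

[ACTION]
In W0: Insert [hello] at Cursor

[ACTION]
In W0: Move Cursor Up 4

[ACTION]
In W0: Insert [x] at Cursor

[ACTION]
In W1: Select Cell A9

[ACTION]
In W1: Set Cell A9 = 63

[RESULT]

                                             
                                             
                                             
                         ┏━━━━━━━━━━━━━━━━━━━
                         ┃ Spreadsheet       
                         ┠───────────────────
                         ┃A9: 63             
                         ┃       A       B   
                         ┃-------------------
                         ┃  1        0  -18.0
                         ┃  2        0       
                         ┃  3        0       
                         ┃  4        0       
                         ┃  5        0       
                         ┃  6        0       
                         ┃  7        0       
                         ┃  8        0       
                         ┃  9     [63]       
                         ┃ 10        0       
                         ┃ 11        0       
                         ┃ 12        0       
                         ┗━━━━━━━━━━━━━━━━━━━
                           ┃    items = []   


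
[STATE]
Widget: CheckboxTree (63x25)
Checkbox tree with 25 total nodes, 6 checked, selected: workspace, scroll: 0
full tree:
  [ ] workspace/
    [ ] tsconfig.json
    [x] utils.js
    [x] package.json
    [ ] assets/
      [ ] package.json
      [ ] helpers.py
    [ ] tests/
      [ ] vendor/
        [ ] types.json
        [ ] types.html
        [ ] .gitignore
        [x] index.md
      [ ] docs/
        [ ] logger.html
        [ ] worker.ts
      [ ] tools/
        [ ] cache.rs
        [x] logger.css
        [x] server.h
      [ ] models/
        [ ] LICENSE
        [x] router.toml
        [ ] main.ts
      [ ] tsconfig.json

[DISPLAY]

>[-] workspace/                                                
   [ ] tsconfig.json                                           
   [x] utils.js                                                
   [x] package.json                                            
   [ ] assets/                                                 
     [ ] package.json                                          
     [ ] helpers.py                                            
   [-] tests/                                                  
     [-] vendor/                                               
       [ ] types.json                                          
       [ ] types.html                                          
       [ ] .gitignore                                          
       [x] index.md                                            
     [ ] docs/                                                 
       [ ] logger.html                                         
       [ ] worker.ts                                           
     [-] tools/                                                
       [ ] cache.rs                                            
       [x] logger.css                                          
       [x] server.h                                            
     [-] models/                                               
       [ ] LICENSE                                             
       [x] router.toml                                         
       [ ] main.ts                                             
     [ ] tsconfig.json                                         


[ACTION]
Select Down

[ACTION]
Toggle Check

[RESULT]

 [-] workspace/                                                
>  [x] tsconfig.json                                           
   [x] utils.js                                                
   [x] package.json                                            
   [ ] assets/                                                 
     [ ] package.json                                          
     [ ] helpers.py                                            
   [-] tests/                                                  
     [-] vendor/                                               
       [ ] types.json                                          
       [ ] types.html                                          
       [ ] .gitignore                                          
       [x] index.md                                            
     [ ] docs/                                                 
       [ ] logger.html                                         
       [ ] worker.ts                                           
     [-] tools/                                                
       [ ] cache.rs                                            
       [x] logger.css                                          
       [x] server.h                                            
     [-] models/                                               
       [ ] LICENSE                                             
       [x] router.toml                                         
       [ ] main.ts                                             
     [ ] tsconfig.json                                         


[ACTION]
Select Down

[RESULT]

 [-] workspace/                                                
   [x] tsconfig.json                                           
>  [x] utils.js                                                
   [x] package.json                                            
   [ ] assets/                                                 
     [ ] package.json                                          
     [ ] helpers.py                                            
   [-] tests/                                                  
     [-] vendor/                                               
       [ ] types.json                                          
       [ ] types.html                                          
       [ ] .gitignore                                          
       [x] index.md                                            
     [ ] docs/                                                 
       [ ] logger.html                                         
       [ ] worker.ts                                           
     [-] tools/                                                
       [ ] cache.rs                                            
       [x] logger.css                                          
       [x] server.h                                            
     [-] models/                                               
       [ ] LICENSE                                             
       [x] router.toml                                         
       [ ] main.ts                                             
     [ ] tsconfig.json                                         


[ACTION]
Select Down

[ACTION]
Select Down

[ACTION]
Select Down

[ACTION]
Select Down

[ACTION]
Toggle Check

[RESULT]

 [-] workspace/                                                
   [x] tsconfig.json                                           
   [x] utils.js                                                
   [x] package.json                                            
   [-] assets/                                                 
     [ ] package.json                                          
>    [x] helpers.py                                            
   [-] tests/                                                  
     [-] vendor/                                               
       [ ] types.json                                          
       [ ] types.html                                          
       [ ] .gitignore                                          
       [x] index.md                                            
     [ ] docs/                                                 
       [ ] logger.html                                         
       [ ] worker.ts                                           
     [-] tools/                                                
       [ ] cache.rs                                            
       [x] logger.css                                          
       [x] server.h                                            
     [-] models/                                               
       [ ] LICENSE                                             
       [x] router.toml                                         
       [ ] main.ts                                             
     [ ] tsconfig.json                                         
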